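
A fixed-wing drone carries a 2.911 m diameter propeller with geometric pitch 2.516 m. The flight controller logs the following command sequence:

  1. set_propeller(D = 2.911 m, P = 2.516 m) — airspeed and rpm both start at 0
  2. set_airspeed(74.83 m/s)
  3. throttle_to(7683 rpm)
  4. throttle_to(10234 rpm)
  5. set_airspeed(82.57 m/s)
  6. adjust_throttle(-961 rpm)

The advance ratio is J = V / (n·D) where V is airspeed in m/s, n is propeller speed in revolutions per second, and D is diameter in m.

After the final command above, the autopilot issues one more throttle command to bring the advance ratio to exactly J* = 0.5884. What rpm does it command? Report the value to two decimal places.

rpm = 2892.40

set_propeller: D = 2.911 m, P = 2.516 m (p = P/D = 0.864308); state ← (V=0, rpm=0)
set_airspeed(74.83): V ← 74.83 m/s
throttle_to(7683): rpm ← 7683
throttle_to(10234): rpm ← 10234
set_airspeed(82.57): V ← 82.57 m/s
adjust_throttle(-961): rpm ← 10234 -961 = 9273
final state: V = 82.57 m/s, rpm = 9273 → n = rpm/60 = 154.550000 rev/s
target J* = 0.5884; solve J* = V/(n·D) for n: n = V/(J*·D) = 82.57/(0.5884 × 2.911) = 48.206701 rev/s
rpm = 60·n = 2892.402082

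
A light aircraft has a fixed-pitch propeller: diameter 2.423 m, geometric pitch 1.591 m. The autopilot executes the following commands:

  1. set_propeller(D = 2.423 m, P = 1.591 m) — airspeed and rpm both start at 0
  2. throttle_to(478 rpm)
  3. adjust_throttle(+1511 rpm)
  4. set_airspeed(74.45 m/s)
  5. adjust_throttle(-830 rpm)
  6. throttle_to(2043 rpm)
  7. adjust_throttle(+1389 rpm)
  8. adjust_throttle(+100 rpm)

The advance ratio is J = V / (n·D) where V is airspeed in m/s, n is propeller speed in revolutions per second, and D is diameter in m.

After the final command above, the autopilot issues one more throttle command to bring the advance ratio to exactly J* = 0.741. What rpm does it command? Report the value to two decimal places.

set_propeller: D = 2.423 m, P = 1.591 m (p = P/D = 0.656624); state ← (V=0, rpm=0)
throttle_to(478): rpm ← 478
adjust_throttle(+1511): rpm ← 478 +1511 = 1989
set_airspeed(74.45): V ← 74.45 m/s
adjust_throttle(-830): rpm ← 1989 -830 = 1159
throttle_to(2043): rpm ← 2043
adjust_throttle(+1389): rpm ← 2043 +1389 = 3432
adjust_throttle(+100): rpm ← 3432 +100 = 3532
final state: V = 74.45 m/s, rpm = 3532 → n = rpm/60 = 58.866667 rev/s
target J* = 0.741; solve J* = V/(n·D) for n: n = V/(J*·D) = 74.45/(0.741 × 2.423) = 41.466089 rev/s
rpm = 60·n = 2487.965366

rpm = 2487.97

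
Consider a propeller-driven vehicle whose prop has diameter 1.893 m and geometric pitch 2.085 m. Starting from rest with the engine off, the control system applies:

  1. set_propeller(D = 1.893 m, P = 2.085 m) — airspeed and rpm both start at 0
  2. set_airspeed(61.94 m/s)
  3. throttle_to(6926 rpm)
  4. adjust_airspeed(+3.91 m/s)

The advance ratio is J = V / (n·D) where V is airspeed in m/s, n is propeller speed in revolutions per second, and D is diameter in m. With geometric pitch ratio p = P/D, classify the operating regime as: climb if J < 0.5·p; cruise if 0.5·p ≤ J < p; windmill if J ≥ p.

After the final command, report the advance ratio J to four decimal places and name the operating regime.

J = 0.3014, regime = climb

set_propeller: D = 1.893 m, P = 2.085 m (p = P/D = 1.101426); state ← (V=0, rpm=0)
set_airspeed(61.94): V ← 61.94 m/s
throttle_to(6926): rpm ← 6926
adjust_airspeed(+3.91): V ← 61.94 +3.91 = 65.85 m/s
final state: V = 65.85 m/s, rpm = 6926 → n = rpm/60 = 115.433333 rev/s
J = V / (n·D) = 65.85 / (115.433333 × 1.893) = 0.301352
regime bands: climb J<0.5507 | cruise [0.5507, 1.1014) | windmill J≥1.1014
J = 0.3014 → climb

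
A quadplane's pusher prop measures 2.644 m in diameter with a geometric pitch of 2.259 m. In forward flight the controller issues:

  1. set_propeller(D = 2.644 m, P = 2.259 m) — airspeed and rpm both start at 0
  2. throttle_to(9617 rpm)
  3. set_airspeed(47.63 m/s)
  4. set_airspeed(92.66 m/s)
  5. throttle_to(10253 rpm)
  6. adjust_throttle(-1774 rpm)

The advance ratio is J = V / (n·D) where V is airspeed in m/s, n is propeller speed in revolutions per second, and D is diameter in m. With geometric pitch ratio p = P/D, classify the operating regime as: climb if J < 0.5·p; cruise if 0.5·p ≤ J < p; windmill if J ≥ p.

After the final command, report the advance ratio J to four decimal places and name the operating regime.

J = 0.2480, regime = climb

set_propeller: D = 2.644 m, P = 2.259 m (p = P/D = 0.854387); state ← (V=0, rpm=0)
throttle_to(9617): rpm ← 9617
set_airspeed(47.63): V ← 47.63 m/s
set_airspeed(92.66): V ← 92.66 m/s
throttle_to(10253): rpm ← 10253
adjust_throttle(-1774): rpm ← 10253 -1774 = 8479
final state: V = 92.66 m/s, rpm = 8479 → n = rpm/60 = 141.316667 rev/s
J = V / (n·D) = 92.66 / (141.316667 × 2.644) = 0.247992
regime bands: climb J<0.4272 | cruise [0.4272, 0.8544) | windmill J≥0.8544
J = 0.2480 → climb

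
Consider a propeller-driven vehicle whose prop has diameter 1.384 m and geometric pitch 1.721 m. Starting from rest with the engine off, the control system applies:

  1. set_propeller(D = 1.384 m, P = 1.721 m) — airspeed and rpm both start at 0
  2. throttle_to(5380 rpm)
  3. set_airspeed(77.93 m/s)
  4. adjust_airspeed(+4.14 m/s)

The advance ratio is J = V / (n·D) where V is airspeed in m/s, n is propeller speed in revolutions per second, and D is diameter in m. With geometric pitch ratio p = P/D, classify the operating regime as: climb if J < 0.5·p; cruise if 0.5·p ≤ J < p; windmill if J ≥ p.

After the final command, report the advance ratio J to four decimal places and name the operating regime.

set_propeller: D = 1.384 m, P = 1.721 m (p = P/D = 1.243497); state ← (V=0, rpm=0)
throttle_to(5380): rpm ← 5380
set_airspeed(77.93): V ← 77.93 m/s
adjust_airspeed(+4.14): V ← 77.93 +4.14 = 82.07 m/s
final state: V = 82.07 m/s, rpm = 5380 → n = rpm/60 = 89.666667 rev/s
J = V / (n·D) = 82.07 / (89.666667 × 1.384) = 0.661329
regime bands: climb J<0.6217 | cruise [0.6217, 1.2435) | windmill J≥1.2435
J = 0.6613 → cruise

J = 0.6613, regime = cruise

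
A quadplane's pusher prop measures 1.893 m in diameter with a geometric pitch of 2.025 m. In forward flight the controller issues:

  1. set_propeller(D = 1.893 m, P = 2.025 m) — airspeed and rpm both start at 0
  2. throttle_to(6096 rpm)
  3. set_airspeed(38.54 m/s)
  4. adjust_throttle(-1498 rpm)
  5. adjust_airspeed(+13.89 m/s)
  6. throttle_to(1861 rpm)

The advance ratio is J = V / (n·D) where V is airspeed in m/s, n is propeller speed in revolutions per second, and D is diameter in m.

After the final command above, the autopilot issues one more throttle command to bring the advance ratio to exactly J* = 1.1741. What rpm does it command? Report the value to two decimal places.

set_propeller: D = 1.893 m, P = 2.025 m (p = P/D = 1.069731); state ← (V=0, rpm=0)
throttle_to(6096): rpm ← 6096
set_airspeed(38.54): V ← 38.54 m/s
adjust_throttle(-1498): rpm ← 6096 -1498 = 4598
adjust_airspeed(+13.89): V ← 38.54 +13.89 = 52.43 m/s
throttle_to(1861): rpm ← 1861
final state: V = 52.43 m/s, rpm = 1861 → n = rpm/60 = 31.016667 rev/s
target J* = 1.1741; solve J* = V/(n·D) for n: n = V/(J*·D) = 52.43/(1.1741 × 1.893) = 23.589794 rev/s
rpm = 60·n = 1415.387664

rpm = 1415.39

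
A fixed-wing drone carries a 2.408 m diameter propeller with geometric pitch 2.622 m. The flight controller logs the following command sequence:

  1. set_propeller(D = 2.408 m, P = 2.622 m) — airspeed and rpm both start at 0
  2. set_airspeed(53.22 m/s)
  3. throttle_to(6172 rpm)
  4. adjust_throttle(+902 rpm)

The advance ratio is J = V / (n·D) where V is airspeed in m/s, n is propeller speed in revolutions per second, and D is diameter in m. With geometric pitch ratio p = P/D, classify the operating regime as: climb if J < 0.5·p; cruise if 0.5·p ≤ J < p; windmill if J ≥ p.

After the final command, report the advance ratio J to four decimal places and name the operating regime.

set_propeller: D = 2.408 m, P = 2.622 m (p = P/D = 1.088870); state ← (V=0, rpm=0)
set_airspeed(53.22): V ← 53.22 m/s
throttle_to(6172): rpm ← 6172
adjust_throttle(+902): rpm ← 6172 +902 = 7074
final state: V = 53.22 m/s, rpm = 7074 → n = rpm/60 = 117.900000 rev/s
J = V / (n·D) = 53.22 / (117.900000 × 2.408) = 0.187458
regime bands: climb J<0.5444 | cruise [0.5444, 1.0889) | windmill J≥1.0889
J = 0.1875 → climb

J = 0.1875, regime = climb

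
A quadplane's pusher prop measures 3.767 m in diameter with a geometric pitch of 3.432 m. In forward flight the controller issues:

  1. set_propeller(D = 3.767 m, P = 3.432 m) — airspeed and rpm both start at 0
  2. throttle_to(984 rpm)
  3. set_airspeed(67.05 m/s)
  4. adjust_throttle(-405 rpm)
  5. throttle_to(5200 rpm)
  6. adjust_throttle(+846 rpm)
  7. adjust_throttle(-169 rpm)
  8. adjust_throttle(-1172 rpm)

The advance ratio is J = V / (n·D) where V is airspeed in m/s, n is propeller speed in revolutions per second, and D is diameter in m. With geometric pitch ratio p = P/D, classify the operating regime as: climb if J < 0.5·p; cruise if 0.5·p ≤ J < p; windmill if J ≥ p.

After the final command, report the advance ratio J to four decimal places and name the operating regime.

J = 0.2270, regime = climb

set_propeller: D = 3.767 m, P = 3.432 m (p = P/D = 0.911070); state ← (V=0, rpm=0)
throttle_to(984): rpm ← 984
set_airspeed(67.05): V ← 67.05 m/s
adjust_throttle(-405): rpm ← 984 -405 = 579
throttle_to(5200): rpm ← 5200
adjust_throttle(+846): rpm ← 5200 +846 = 6046
adjust_throttle(-169): rpm ← 6046 -169 = 5877
adjust_throttle(-1172): rpm ← 5877 -1172 = 4705
final state: V = 67.05 m/s, rpm = 4705 → n = rpm/60 = 78.416667 rev/s
J = V / (n·D) = 67.05 / (78.416667 × 3.767) = 0.226984
regime bands: climb J<0.4555 | cruise [0.4555, 0.9111) | windmill J≥0.9111
J = 0.2270 → climb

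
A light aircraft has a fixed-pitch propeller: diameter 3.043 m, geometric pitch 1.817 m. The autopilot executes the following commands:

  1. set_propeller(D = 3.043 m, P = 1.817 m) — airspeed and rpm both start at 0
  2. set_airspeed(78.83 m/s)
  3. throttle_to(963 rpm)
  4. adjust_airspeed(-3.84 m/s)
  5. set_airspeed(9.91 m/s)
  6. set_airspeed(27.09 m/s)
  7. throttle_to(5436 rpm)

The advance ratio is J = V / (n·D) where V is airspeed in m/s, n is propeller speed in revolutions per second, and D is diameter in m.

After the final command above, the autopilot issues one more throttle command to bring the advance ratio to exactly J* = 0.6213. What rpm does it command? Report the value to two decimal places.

rpm = 859.72

set_propeller: D = 3.043 m, P = 1.817 m (p = P/D = 0.597108); state ← (V=0, rpm=0)
set_airspeed(78.83): V ← 78.83 m/s
throttle_to(963): rpm ← 963
adjust_airspeed(-3.84): V ← 78.83 -3.84 = 74.99 m/s
set_airspeed(9.91): V ← 9.91 m/s
set_airspeed(27.09): V ← 27.09 m/s
throttle_to(5436): rpm ← 5436
final state: V = 27.09 m/s, rpm = 5436 → n = rpm/60 = 90.600000 rev/s
target J* = 0.6213; solve J* = V/(n·D) for n: n = V/(J*·D) = 27.09/(0.6213 × 3.043) = 14.328664 rev/s
rpm = 60·n = 859.719841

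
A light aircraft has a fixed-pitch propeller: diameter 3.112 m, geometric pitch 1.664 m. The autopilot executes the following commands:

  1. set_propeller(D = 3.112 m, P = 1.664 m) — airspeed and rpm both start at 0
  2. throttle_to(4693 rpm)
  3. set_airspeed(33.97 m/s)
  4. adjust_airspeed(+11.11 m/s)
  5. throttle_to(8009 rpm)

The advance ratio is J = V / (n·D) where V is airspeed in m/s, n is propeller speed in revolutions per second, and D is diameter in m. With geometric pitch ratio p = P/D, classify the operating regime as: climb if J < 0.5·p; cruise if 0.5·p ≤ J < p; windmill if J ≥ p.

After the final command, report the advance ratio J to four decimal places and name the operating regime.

J = 0.1085, regime = climb

set_propeller: D = 3.112 m, P = 1.664 m (p = P/D = 0.534704); state ← (V=0, rpm=0)
throttle_to(4693): rpm ← 4693
set_airspeed(33.97): V ← 33.97 m/s
adjust_airspeed(+11.11): V ← 33.97 +11.11 = 45.08 m/s
throttle_to(8009): rpm ← 8009
final state: V = 45.08 m/s, rpm = 8009 → n = rpm/60 = 133.483333 rev/s
J = V / (n·D) = 45.08 / (133.483333 × 3.112) = 0.108522
regime bands: climb J<0.2674 | cruise [0.2674, 0.5347) | windmill J≥0.5347
J = 0.1085 → climb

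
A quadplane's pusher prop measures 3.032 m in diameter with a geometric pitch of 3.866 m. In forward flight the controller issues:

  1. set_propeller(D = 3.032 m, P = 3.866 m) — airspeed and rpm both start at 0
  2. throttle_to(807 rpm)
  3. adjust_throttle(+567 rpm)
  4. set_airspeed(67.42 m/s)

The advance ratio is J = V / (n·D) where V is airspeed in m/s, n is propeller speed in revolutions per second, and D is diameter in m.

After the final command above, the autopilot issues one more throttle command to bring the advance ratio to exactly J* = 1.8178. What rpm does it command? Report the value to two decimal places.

rpm = 733.95

set_propeller: D = 3.032 m, P = 3.866 m (p = P/D = 1.275066); state ← (V=0, rpm=0)
throttle_to(807): rpm ← 807
adjust_throttle(+567): rpm ← 807 +567 = 1374
set_airspeed(67.42): V ← 67.42 m/s
final state: V = 67.42 m/s, rpm = 1374 → n = rpm/60 = 22.900000 rev/s
target J* = 1.8178; solve J* = V/(n·D) for n: n = V/(J*·D) = 67.42/(1.8178 × 3.032) = 12.232450 rev/s
rpm = 60·n = 733.947005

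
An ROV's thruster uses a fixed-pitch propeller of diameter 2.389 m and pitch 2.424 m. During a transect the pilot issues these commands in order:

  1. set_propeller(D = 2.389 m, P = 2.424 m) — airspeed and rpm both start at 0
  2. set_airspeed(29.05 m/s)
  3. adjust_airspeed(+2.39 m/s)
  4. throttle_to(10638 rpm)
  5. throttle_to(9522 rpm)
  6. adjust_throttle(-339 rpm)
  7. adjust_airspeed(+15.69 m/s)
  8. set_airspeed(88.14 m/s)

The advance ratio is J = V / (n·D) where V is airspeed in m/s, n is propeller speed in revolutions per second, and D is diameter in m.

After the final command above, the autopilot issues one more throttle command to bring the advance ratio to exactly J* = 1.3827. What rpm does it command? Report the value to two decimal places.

rpm = 1600.96

set_propeller: D = 2.389 m, P = 2.424 m (p = P/D = 1.014650); state ← (V=0, rpm=0)
set_airspeed(29.05): V ← 29.05 m/s
adjust_airspeed(+2.39): V ← 29.05 +2.39 = 31.44 m/s
throttle_to(10638): rpm ← 10638
throttle_to(9522): rpm ← 9522
adjust_throttle(-339): rpm ← 9522 -339 = 9183
adjust_airspeed(+15.69): V ← 31.44 +15.69 = 47.13 m/s
set_airspeed(88.14): V ← 88.14 m/s
final state: V = 88.14 m/s, rpm = 9183 → n = rpm/60 = 153.050000 rev/s
target J* = 1.3827; solve J* = V/(n·D) for n: n = V/(J*·D) = 88.14/(1.3827 × 2.389) = 26.682648 rev/s
rpm = 60·n = 1600.958904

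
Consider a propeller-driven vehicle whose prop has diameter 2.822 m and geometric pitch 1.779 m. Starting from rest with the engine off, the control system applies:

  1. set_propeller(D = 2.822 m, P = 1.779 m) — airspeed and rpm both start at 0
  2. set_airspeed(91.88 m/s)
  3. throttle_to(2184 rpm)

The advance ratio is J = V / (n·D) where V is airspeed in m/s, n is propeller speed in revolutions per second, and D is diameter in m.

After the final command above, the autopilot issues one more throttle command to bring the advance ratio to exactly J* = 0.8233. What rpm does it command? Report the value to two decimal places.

rpm = 2372.78

set_propeller: D = 2.822 m, P = 1.779 m (p = P/D = 0.630404); state ← (V=0, rpm=0)
set_airspeed(91.88): V ← 91.88 m/s
throttle_to(2184): rpm ← 2184
final state: V = 91.88 m/s, rpm = 2184 → n = rpm/60 = 36.400000 rev/s
target J* = 0.8233; solve J* = V/(n·D) for n: n = V/(J*·D) = 91.88/(0.8233 × 2.822) = 39.546300 rev/s
rpm = 60·n = 2372.778028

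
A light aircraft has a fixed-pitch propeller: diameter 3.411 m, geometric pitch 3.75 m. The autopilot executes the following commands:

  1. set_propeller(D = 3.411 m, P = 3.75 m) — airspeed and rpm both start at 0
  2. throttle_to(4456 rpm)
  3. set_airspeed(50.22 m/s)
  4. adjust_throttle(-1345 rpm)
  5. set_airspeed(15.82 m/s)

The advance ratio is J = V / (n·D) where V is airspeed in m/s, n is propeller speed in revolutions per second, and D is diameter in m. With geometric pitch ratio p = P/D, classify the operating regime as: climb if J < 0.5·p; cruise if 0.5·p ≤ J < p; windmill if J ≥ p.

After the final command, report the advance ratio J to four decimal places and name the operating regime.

J = 0.0894, regime = climb

set_propeller: D = 3.411 m, P = 3.75 m (p = P/D = 1.099384); state ← (V=0, rpm=0)
throttle_to(4456): rpm ← 4456
set_airspeed(50.22): V ← 50.22 m/s
adjust_throttle(-1345): rpm ← 4456 -1345 = 3111
set_airspeed(15.82): V ← 15.82 m/s
final state: V = 15.82 m/s, rpm = 3111 → n = rpm/60 = 51.850000 rev/s
J = V / (n·D) = 15.82 / (51.850000 × 3.411) = 0.089449
regime bands: climb J<0.5497 | cruise [0.5497, 1.0994) | windmill J≥1.0994
J = 0.0894 → climb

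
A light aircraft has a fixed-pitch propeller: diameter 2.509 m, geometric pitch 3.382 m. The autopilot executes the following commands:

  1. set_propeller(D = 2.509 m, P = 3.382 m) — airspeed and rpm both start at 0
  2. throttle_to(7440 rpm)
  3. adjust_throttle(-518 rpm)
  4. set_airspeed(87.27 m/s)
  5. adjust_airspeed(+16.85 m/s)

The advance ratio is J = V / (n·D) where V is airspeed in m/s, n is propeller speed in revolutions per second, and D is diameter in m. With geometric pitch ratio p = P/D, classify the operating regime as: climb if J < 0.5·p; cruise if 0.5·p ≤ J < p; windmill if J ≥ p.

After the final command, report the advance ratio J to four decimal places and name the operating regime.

J = 0.3597, regime = climb

set_propeller: D = 2.509 m, P = 3.382 m (p = P/D = 1.347947); state ← (V=0, rpm=0)
throttle_to(7440): rpm ← 7440
adjust_throttle(-518): rpm ← 7440 -518 = 6922
set_airspeed(87.27): V ← 87.27 m/s
adjust_airspeed(+16.85): V ← 87.27 +16.85 = 104.12 m/s
final state: V = 104.12 m/s, rpm = 6922 → n = rpm/60 = 115.366667 rev/s
J = V / (n·D) = 104.12 / (115.366667 × 2.509) = 0.359711
regime bands: climb J<0.6740 | cruise [0.6740, 1.3479) | windmill J≥1.3479
J = 0.3597 → climb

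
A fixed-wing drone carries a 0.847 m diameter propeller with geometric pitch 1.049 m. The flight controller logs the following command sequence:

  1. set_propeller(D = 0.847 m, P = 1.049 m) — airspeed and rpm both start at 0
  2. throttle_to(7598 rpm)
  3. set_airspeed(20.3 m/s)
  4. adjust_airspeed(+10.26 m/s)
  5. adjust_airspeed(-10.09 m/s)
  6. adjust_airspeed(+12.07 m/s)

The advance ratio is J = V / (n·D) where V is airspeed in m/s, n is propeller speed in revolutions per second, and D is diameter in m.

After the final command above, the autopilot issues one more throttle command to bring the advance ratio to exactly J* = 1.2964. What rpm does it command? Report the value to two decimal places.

rpm = 1778.06

set_propeller: D = 0.847 m, P = 1.049 m (p = P/D = 1.238489); state ← (V=0, rpm=0)
throttle_to(7598): rpm ← 7598
set_airspeed(20.3): V ← 20.3 m/s
adjust_airspeed(+10.26): V ← 20.3 +10.26 = 30.56 m/s
adjust_airspeed(-10.09): V ← 30.56 -10.09 = 20.47 m/s
adjust_airspeed(+12.07): V ← 20.47 +12.07 = 32.54 m/s
final state: V = 32.54 m/s, rpm = 7598 → n = rpm/60 = 126.633333 rev/s
target J* = 1.2964; solve J* = V/(n·D) for n: n = V/(J*·D) = 32.54/(1.2964 × 0.847) = 29.634330 rev/s
rpm = 60·n = 1778.059813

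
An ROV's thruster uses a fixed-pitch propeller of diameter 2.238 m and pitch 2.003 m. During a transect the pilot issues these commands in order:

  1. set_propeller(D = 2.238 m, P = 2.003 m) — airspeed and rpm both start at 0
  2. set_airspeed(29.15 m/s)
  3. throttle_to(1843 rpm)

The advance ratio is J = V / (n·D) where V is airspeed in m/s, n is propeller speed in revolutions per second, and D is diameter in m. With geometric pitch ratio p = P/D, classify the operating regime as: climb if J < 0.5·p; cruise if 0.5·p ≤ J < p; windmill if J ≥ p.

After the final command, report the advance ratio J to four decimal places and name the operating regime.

set_propeller: D = 2.238 m, P = 2.003 m (p = P/D = 0.894996); state ← (V=0, rpm=0)
set_airspeed(29.15): V ← 29.15 m/s
throttle_to(1843): rpm ← 1843
final state: V = 29.15 m/s, rpm = 1843 → n = rpm/60 = 30.716667 rev/s
J = V / (n·D) = 29.15 / (30.716667 × 2.238) = 0.424038
regime bands: climb J<0.4475 | cruise [0.4475, 0.8950) | windmill J≥0.8950
J = 0.4240 → climb

J = 0.4240, regime = climb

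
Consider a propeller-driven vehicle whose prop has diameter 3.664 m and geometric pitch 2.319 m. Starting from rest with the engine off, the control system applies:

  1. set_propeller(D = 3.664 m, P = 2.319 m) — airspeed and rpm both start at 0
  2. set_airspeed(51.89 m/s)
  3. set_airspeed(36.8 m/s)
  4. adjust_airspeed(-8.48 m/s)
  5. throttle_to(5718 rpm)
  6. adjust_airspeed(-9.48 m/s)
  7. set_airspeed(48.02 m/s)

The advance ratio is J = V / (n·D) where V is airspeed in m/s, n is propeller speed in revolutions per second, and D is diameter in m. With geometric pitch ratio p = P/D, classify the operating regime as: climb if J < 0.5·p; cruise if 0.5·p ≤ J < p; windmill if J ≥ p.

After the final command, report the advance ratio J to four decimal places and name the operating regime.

J = 0.1375, regime = climb

set_propeller: D = 3.664 m, P = 2.319 m (p = P/D = 0.632915); state ← (V=0, rpm=0)
set_airspeed(51.89): V ← 51.89 m/s
set_airspeed(36.8): V ← 36.8 m/s
adjust_airspeed(-8.48): V ← 36.8 -8.48 = 28.32 m/s
throttle_to(5718): rpm ← 5718
adjust_airspeed(-9.48): V ← 28.32 -9.48 = 18.84 m/s
set_airspeed(48.02): V ← 48.02 m/s
final state: V = 48.02 m/s, rpm = 5718 → n = rpm/60 = 95.300000 rev/s
J = V / (n·D) = 48.02 / (95.300000 × 3.664) = 0.137523
regime bands: climb J<0.3165 | cruise [0.3165, 0.6329) | windmill J≥0.6329
J = 0.1375 → climb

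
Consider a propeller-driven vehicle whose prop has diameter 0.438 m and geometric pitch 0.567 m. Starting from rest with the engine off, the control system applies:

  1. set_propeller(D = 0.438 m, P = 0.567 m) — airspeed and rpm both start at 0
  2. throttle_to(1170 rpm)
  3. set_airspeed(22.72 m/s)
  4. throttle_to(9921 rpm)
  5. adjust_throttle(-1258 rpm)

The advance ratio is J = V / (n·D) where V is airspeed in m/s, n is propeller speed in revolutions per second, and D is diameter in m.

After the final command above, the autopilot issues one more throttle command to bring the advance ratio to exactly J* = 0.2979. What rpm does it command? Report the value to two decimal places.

set_propeller: D = 0.438 m, P = 0.567 m (p = P/D = 1.294521); state ← (V=0, rpm=0)
throttle_to(1170): rpm ← 1170
set_airspeed(22.72): V ← 22.72 m/s
throttle_to(9921): rpm ← 9921
adjust_throttle(-1258): rpm ← 9921 -1258 = 8663
final state: V = 22.72 m/s, rpm = 8663 → n = rpm/60 = 144.383333 rev/s
target J* = 0.2979; solve J* = V/(n·D) for n: n = V/(J*·D) = 22.72/(0.2979 × 0.438) = 174.126036 rev/s
rpm = 60·n = 10447.562159

rpm = 10447.56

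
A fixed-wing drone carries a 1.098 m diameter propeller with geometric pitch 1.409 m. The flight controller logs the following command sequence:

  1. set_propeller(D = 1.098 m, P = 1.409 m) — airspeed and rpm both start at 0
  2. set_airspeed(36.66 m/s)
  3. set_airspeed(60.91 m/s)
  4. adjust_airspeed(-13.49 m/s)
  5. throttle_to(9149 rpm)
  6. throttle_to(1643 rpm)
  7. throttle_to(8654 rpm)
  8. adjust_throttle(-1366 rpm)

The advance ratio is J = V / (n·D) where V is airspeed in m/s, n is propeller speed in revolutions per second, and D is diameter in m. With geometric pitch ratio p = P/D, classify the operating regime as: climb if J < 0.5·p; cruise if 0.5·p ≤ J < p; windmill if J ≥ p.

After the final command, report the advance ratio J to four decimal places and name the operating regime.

J = 0.3556, regime = climb

set_propeller: D = 1.098 m, P = 1.409 m (p = P/D = 1.283242); state ← (V=0, rpm=0)
set_airspeed(36.66): V ← 36.66 m/s
set_airspeed(60.91): V ← 60.91 m/s
adjust_airspeed(-13.49): V ← 60.91 -13.49 = 47.42 m/s
throttle_to(9149): rpm ← 9149
throttle_to(1643): rpm ← 1643
throttle_to(8654): rpm ← 8654
adjust_throttle(-1366): rpm ← 8654 -1366 = 7288
final state: V = 47.42 m/s, rpm = 7288 → n = rpm/60 = 121.466667 rev/s
J = V / (n·D) = 47.42 / (121.466667 × 1.098) = 0.355551
regime bands: climb J<0.6416 | cruise [0.6416, 1.2832) | windmill J≥1.2832
J = 0.3556 → climb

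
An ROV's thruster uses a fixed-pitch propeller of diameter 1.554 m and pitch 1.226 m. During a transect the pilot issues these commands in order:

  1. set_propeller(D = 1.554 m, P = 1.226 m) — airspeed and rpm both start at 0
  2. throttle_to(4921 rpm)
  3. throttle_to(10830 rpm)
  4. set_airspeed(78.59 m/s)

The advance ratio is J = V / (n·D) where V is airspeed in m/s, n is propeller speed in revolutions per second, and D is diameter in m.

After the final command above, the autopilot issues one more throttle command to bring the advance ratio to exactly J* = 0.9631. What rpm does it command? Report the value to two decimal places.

set_propeller: D = 1.554 m, P = 1.226 m (p = P/D = 0.788932); state ← (V=0, rpm=0)
throttle_to(4921): rpm ← 4921
throttle_to(10830): rpm ← 10830
set_airspeed(78.59): V ← 78.59 m/s
final state: V = 78.59 m/s, rpm = 10830 → n = rpm/60 = 180.500000 rev/s
target J* = 0.9631; solve J* = V/(n·D) for n: n = V/(J*·D) = 78.59/(0.9631 × 1.554) = 52.510347 rev/s
rpm = 60·n = 3150.620843

rpm = 3150.62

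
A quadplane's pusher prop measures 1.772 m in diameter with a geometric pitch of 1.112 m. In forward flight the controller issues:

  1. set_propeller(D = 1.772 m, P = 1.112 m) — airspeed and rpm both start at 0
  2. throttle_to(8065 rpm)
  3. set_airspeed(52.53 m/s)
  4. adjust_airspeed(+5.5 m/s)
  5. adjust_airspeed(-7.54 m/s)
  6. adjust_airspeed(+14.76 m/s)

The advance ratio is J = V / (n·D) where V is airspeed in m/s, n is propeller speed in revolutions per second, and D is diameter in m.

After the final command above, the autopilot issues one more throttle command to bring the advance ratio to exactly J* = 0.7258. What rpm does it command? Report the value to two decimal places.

rpm = 3044.05

set_propeller: D = 1.772 m, P = 1.112 m (p = P/D = 0.627540); state ← (V=0, rpm=0)
throttle_to(8065): rpm ← 8065
set_airspeed(52.53): V ← 52.53 m/s
adjust_airspeed(+5.5): V ← 52.53 +5.5 = 58.03 m/s
adjust_airspeed(-7.54): V ← 58.03 -7.54 = 50.49 m/s
adjust_airspeed(+14.76): V ← 50.49 +14.76 = 65.25 m/s
final state: V = 65.25 m/s, rpm = 8065 → n = rpm/60 = 134.416667 rev/s
target J* = 0.7258; solve J* = V/(n·D) for n: n = V/(J*·D) = 65.25/(0.7258 × 1.772) = 50.734085 rev/s
rpm = 60·n = 3044.045117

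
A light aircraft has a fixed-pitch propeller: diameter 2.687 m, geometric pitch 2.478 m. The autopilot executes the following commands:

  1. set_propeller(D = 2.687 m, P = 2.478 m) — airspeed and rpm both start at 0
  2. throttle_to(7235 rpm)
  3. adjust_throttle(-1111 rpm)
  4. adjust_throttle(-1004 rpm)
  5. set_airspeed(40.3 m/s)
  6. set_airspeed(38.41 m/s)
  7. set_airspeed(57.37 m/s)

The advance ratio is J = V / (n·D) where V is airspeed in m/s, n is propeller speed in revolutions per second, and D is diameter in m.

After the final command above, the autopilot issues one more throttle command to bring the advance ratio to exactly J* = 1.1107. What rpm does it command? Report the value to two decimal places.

rpm = 1153.38

set_propeller: D = 2.687 m, P = 2.478 m (p = P/D = 0.922218); state ← (V=0, rpm=0)
throttle_to(7235): rpm ← 7235
adjust_throttle(-1111): rpm ← 7235 -1111 = 6124
adjust_throttle(-1004): rpm ← 6124 -1004 = 5120
set_airspeed(40.3): V ← 40.3 m/s
set_airspeed(38.41): V ← 38.41 m/s
set_airspeed(57.37): V ← 57.37 m/s
final state: V = 57.37 m/s, rpm = 5120 → n = rpm/60 = 85.333333 rev/s
target J* = 1.1107; solve J* = V/(n·D) for n: n = V/(J*·D) = 57.37/(1.1107 × 2.687) = 19.222967 rev/s
rpm = 60·n = 1153.377997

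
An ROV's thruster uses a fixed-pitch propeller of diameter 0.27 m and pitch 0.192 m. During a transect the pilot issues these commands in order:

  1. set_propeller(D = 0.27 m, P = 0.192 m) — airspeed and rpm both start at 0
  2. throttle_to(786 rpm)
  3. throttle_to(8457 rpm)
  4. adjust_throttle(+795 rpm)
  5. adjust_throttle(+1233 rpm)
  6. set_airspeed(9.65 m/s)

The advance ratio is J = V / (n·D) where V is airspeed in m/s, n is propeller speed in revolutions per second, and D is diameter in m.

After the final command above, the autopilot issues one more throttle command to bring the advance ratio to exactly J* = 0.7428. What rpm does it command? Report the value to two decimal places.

rpm = 2886.97

set_propeller: D = 0.27 m, P = 0.192 m (p = P/D = 0.711111); state ← (V=0, rpm=0)
throttle_to(786): rpm ← 786
throttle_to(8457): rpm ← 8457
adjust_throttle(+795): rpm ← 8457 +795 = 9252
adjust_throttle(+1233): rpm ← 9252 +1233 = 10485
set_airspeed(9.65): V ← 9.65 m/s
final state: V = 9.65 m/s, rpm = 10485 → n = rpm/60 = 174.750000 rev/s
target J* = 0.7428; solve J* = V/(n·D) for n: n = V/(J*·D) = 9.65/(0.7428 × 0.27) = 48.116237 rev/s
rpm = 60·n = 2886.974212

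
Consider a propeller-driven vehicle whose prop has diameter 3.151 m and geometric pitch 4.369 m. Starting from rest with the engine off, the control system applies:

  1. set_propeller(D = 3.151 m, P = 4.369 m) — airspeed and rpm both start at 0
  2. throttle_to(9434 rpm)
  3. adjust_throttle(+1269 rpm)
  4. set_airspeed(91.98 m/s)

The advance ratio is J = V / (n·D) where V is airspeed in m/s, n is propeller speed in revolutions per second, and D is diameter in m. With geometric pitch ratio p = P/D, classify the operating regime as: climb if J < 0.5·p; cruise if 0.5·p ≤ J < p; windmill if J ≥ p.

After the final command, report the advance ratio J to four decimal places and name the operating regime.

J = 0.1636, regime = climb

set_propeller: D = 3.151 m, P = 4.369 m (p = P/D = 1.386544); state ← (V=0, rpm=0)
throttle_to(9434): rpm ← 9434
adjust_throttle(+1269): rpm ← 9434 +1269 = 10703
set_airspeed(91.98): V ← 91.98 m/s
final state: V = 91.98 m/s, rpm = 10703 → n = rpm/60 = 178.383333 rev/s
J = V / (n·D) = 91.98 / (178.383333 × 3.151) = 0.163640
regime bands: climb J<0.6933 | cruise [0.6933, 1.3865) | windmill J≥1.3865
J = 0.1636 → climb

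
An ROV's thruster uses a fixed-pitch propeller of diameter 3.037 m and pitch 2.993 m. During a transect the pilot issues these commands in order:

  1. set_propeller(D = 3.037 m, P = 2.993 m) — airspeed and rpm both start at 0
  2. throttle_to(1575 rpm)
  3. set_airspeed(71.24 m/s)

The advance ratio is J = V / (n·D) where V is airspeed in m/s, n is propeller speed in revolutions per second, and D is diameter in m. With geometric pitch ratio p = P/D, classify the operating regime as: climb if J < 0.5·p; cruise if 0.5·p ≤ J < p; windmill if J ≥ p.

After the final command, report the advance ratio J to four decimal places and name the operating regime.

J = 0.8936, regime = cruise

set_propeller: D = 3.037 m, P = 2.993 m (p = P/D = 0.985512); state ← (V=0, rpm=0)
throttle_to(1575): rpm ← 1575
set_airspeed(71.24): V ← 71.24 m/s
final state: V = 71.24 m/s, rpm = 1575 → n = rpm/60 = 26.250000 rev/s
J = V / (n·D) = 71.24 / (26.250000 × 3.037) = 0.893614
regime bands: climb J<0.4928 | cruise [0.4928, 0.9855) | windmill J≥0.9855
J = 0.8936 → cruise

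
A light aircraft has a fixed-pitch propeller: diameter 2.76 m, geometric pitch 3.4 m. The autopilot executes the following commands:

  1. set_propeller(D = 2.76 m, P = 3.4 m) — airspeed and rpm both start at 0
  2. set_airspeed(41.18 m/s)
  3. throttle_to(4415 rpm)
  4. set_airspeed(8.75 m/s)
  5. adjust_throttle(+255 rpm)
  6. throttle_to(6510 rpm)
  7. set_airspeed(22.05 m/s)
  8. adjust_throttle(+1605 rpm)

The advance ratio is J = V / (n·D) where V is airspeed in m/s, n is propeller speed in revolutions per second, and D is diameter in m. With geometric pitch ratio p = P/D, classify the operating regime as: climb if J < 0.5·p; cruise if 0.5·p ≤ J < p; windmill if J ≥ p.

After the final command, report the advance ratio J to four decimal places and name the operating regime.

J = 0.0591, regime = climb

set_propeller: D = 2.76 m, P = 3.4 m (p = P/D = 1.231884); state ← (V=0, rpm=0)
set_airspeed(41.18): V ← 41.18 m/s
throttle_to(4415): rpm ← 4415
set_airspeed(8.75): V ← 8.75 m/s
adjust_throttle(+255): rpm ← 4415 +255 = 4670
throttle_to(6510): rpm ← 6510
set_airspeed(22.05): V ← 22.05 m/s
adjust_throttle(+1605): rpm ← 6510 +1605 = 8115
final state: V = 22.05 m/s, rpm = 8115 → n = rpm/60 = 135.250000 rev/s
J = V / (n·D) = 22.05 / (135.250000 × 2.76) = 0.059069
regime bands: climb J<0.6159 | cruise [0.6159, 1.2319) | windmill J≥1.2319
J = 0.0591 → climb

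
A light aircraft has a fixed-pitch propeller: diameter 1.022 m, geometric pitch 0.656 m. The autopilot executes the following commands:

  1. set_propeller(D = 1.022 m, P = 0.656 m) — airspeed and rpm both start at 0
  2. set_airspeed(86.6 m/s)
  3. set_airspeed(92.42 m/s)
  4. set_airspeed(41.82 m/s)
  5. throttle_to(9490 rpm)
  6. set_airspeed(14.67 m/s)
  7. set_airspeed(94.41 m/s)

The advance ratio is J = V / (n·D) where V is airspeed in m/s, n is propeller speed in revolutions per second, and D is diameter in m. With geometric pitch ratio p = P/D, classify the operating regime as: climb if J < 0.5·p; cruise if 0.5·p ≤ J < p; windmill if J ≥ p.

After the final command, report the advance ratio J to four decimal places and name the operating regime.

J = 0.5841, regime = cruise

set_propeller: D = 1.022 m, P = 0.656 m (p = P/D = 0.641879); state ← (V=0, rpm=0)
set_airspeed(86.6): V ← 86.6 m/s
set_airspeed(92.42): V ← 92.42 m/s
set_airspeed(41.82): V ← 41.82 m/s
throttle_to(9490): rpm ← 9490
set_airspeed(14.67): V ← 14.67 m/s
set_airspeed(94.41): V ← 94.41 m/s
final state: V = 94.41 m/s, rpm = 9490 → n = rpm/60 = 158.166667 rev/s
J = V / (n·D) = 94.41 / (158.166667 × 1.022) = 0.584053
regime bands: climb J<0.3209 | cruise [0.3209, 0.6419) | windmill J≥0.6419
J = 0.5841 → cruise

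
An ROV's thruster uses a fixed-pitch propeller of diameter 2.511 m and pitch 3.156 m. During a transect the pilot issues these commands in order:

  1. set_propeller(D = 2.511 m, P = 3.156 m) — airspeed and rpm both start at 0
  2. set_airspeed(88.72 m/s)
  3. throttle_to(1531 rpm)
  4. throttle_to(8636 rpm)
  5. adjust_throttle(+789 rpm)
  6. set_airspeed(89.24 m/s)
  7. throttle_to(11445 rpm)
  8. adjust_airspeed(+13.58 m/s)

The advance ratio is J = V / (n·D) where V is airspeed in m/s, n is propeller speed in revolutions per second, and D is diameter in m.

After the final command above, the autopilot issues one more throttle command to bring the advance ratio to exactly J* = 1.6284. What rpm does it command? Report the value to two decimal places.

rpm = 1508.76

set_propeller: D = 2.511 m, P = 3.156 m (p = P/D = 1.256870); state ← (V=0, rpm=0)
set_airspeed(88.72): V ← 88.72 m/s
throttle_to(1531): rpm ← 1531
throttle_to(8636): rpm ← 8636
adjust_throttle(+789): rpm ← 8636 +789 = 9425
set_airspeed(89.24): V ← 89.24 m/s
throttle_to(11445): rpm ← 11445
adjust_airspeed(+13.58): V ← 89.24 +13.58 = 102.82 m/s
final state: V = 102.82 m/s, rpm = 11445 → n = rpm/60 = 190.750000 rev/s
target J* = 1.6284; solve J* = V/(n·D) for n: n = V/(J*·D) = 102.82/(1.6284 × 2.511) = 25.146051 rev/s
rpm = 60·n = 1508.763064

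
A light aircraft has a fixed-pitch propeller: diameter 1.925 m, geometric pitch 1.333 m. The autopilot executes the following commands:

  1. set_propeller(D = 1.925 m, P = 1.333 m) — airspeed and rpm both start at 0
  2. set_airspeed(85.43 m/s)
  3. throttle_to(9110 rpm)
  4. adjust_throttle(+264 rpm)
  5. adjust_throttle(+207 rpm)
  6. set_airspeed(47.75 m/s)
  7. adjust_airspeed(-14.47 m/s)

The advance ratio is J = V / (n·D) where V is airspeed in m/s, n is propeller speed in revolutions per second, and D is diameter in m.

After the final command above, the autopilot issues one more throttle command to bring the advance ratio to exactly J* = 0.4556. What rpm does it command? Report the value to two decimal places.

rpm = 2276.78

set_propeller: D = 1.925 m, P = 1.333 m (p = P/D = 0.692468); state ← (V=0, rpm=0)
set_airspeed(85.43): V ← 85.43 m/s
throttle_to(9110): rpm ← 9110
adjust_throttle(+264): rpm ← 9110 +264 = 9374
adjust_throttle(+207): rpm ← 9374 +207 = 9581
set_airspeed(47.75): V ← 47.75 m/s
adjust_airspeed(-14.47): V ← 47.75 -14.47 = 33.28 m/s
final state: V = 33.28 m/s, rpm = 9581 → n = rpm/60 = 159.683333 rev/s
target J* = 0.4556; solve J* = V/(n·D) for n: n = V/(J*·D) = 33.28/(0.4556 × 1.925) = 37.946250 rev/s
rpm = 60·n = 2276.775025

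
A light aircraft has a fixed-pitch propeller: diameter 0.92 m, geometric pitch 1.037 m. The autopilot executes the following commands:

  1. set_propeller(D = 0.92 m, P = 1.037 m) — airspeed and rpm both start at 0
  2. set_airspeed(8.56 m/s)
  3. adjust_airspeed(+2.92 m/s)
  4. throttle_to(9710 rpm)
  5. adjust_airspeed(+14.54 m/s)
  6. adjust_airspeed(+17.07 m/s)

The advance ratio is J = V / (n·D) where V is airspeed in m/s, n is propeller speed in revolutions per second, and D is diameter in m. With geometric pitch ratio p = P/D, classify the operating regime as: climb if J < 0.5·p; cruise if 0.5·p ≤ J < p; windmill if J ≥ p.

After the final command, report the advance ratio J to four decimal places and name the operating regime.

J = 0.2894, regime = climb

set_propeller: D = 0.92 m, P = 1.037 m (p = P/D = 1.127174); state ← (V=0, rpm=0)
set_airspeed(8.56): V ← 8.56 m/s
adjust_airspeed(+2.92): V ← 8.56 +2.92 = 11.48 m/s
throttle_to(9710): rpm ← 9710
adjust_airspeed(+14.54): V ← 11.48 +14.54 = 26.02 m/s
adjust_airspeed(+17.07): V ← 26.02 +17.07 = 43.09 m/s
final state: V = 43.09 m/s, rpm = 9710 → n = rpm/60 = 161.833333 rev/s
J = V / (n·D) = 43.09 / (161.833333 × 0.92) = 0.289415
regime bands: climb J<0.5636 | cruise [0.5636, 1.1272) | windmill J≥1.1272
J = 0.2894 → climb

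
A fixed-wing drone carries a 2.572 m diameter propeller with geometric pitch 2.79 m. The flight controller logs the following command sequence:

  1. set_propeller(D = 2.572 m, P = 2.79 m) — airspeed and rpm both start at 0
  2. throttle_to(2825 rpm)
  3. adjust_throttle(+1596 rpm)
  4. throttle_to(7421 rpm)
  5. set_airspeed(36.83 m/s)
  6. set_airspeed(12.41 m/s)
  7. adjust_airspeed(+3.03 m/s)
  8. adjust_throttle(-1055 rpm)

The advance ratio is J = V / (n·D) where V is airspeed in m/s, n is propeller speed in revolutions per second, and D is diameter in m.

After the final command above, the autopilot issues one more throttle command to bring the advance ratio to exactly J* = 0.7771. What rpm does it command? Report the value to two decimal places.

rpm = 463.50

set_propeller: D = 2.572 m, P = 2.79 m (p = P/D = 1.084759); state ← (V=0, rpm=0)
throttle_to(2825): rpm ← 2825
adjust_throttle(+1596): rpm ← 2825 +1596 = 4421
throttle_to(7421): rpm ← 7421
set_airspeed(36.83): V ← 36.83 m/s
set_airspeed(12.41): V ← 12.41 m/s
adjust_airspeed(+3.03): V ← 12.41 +3.03 = 15.44 m/s
adjust_throttle(-1055): rpm ← 7421 -1055 = 6366
final state: V = 15.44 m/s, rpm = 6366 → n = rpm/60 = 106.100000 rev/s
target J* = 0.7771; solve J* = V/(n·D) for n: n = V/(J*·D) = 15.44/(0.7771 × 2.572) = 7.725017 rev/s
rpm = 60·n = 463.500998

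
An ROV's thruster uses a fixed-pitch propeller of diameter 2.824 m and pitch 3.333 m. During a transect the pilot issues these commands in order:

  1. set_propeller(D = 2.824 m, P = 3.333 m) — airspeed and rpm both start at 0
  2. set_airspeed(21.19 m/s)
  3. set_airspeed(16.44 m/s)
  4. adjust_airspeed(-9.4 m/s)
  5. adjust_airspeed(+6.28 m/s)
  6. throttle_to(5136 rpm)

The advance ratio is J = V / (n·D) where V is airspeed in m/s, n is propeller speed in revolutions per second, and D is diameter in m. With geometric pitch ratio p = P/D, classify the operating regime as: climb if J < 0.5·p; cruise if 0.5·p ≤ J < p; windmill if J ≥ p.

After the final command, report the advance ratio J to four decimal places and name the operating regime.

J = 0.0551, regime = climb

set_propeller: D = 2.824 m, P = 3.333 m (p = P/D = 1.180241); state ← (V=0, rpm=0)
set_airspeed(21.19): V ← 21.19 m/s
set_airspeed(16.44): V ← 16.44 m/s
adjust_airspeed(-9.4): V ← 16.44 -9.4 = 7.04 m/s
adjust_airspeed(+6.28): V ← 7.04 +6.28 = 13.32 m/s
throttle_to(5136): rpm ← 5136
final state: V = 13.32 m/s, rpm = 5136 → n = rpm/60 = 85.600000 rev/s
J = V / (n·D) = 13.32 / (85.600000 × 2.824) = 0.055102
regime bands: climb J<0.5901 | cruise [0.5901, 1.1802) | windmill J≥1.1802
J = 0.0551 → climb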